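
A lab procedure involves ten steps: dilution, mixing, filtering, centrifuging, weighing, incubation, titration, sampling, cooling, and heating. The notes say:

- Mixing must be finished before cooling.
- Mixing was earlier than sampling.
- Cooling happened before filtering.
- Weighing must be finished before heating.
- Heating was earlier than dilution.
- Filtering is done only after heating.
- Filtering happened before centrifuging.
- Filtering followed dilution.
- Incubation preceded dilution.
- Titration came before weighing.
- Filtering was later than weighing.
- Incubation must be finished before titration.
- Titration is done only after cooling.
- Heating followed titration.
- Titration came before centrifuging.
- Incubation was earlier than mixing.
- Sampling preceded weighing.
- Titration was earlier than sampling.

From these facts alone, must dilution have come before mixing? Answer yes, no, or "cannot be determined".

no

Tracing the constraints gives mixing → sampling → weighing → heating → dilution, so mixing must come before dilution.
That means dilution cannot be before mixing.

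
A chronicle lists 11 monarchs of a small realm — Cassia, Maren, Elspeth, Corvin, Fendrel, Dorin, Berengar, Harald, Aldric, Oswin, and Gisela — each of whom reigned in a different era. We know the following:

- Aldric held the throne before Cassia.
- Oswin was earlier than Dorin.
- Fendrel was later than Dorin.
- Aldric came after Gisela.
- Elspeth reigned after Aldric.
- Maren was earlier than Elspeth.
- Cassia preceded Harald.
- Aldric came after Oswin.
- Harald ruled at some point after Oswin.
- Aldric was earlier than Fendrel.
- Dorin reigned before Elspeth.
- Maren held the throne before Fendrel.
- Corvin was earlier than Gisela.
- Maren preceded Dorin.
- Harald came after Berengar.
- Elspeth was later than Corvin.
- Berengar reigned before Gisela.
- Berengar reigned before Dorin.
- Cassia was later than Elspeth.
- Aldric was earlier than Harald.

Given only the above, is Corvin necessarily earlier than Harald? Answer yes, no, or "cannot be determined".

yes

Chain the constraints: Corvin → Elspeth → Cassia → Harald. Each link is directly stated, so Corvin comes before Harald.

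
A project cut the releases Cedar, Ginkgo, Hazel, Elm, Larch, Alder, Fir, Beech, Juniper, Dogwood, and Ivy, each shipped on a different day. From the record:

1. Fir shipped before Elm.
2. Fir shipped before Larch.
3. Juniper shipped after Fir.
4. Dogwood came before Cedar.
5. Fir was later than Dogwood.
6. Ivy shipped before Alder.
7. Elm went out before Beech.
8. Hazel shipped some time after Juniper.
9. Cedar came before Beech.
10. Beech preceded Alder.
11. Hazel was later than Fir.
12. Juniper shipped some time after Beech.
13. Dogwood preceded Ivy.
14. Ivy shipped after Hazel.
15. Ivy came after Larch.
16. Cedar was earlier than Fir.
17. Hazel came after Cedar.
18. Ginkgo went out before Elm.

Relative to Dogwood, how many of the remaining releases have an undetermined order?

Forced after Dogwood: Alder, Beech, Cedar, Elm, Fir, Hazel, Ivy, Juniper, and Larch.
That leaves Ginkgo with no forced order relative to Dogwood — 1.

1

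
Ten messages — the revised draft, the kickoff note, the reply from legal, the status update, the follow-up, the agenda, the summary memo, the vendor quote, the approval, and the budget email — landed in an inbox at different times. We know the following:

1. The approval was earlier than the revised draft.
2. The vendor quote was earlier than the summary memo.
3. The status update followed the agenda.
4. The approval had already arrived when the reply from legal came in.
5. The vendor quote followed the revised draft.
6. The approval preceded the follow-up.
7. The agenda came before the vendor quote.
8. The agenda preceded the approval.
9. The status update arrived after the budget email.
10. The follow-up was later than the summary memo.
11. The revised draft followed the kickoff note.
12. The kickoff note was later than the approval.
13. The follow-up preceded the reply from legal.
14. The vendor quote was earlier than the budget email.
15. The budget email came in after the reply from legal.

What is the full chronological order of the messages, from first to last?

the agenda, the approval, the kickoff note, the revised draft, the vendor quote, the summary memo, the follow-up, the reply from legal, the budget email, the status update

The constraints fix every adjacent pair, so only one ordering works:
the agenda → the approval → the kickoff note → the revised draft → the vendor quote → the summary memo → the follow-up → the reply from legal → the budget email → the status update.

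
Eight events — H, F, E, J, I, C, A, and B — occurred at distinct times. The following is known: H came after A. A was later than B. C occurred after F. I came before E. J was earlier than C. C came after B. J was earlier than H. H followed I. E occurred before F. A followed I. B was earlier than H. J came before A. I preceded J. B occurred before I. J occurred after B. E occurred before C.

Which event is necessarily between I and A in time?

J

Tracing the constraints gives I → J → A, so J sits after I and before A.
No other event is forced both after I and before A.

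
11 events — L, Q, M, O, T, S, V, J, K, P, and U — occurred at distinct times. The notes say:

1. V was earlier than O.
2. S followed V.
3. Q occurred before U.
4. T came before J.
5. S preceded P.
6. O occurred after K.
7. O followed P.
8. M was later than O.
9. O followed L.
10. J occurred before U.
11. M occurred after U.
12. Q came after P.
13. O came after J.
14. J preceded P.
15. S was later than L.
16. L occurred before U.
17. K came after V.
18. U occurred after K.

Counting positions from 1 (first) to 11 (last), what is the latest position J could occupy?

J must come before M, O, P, Q, and U — 5 events forced after it.
Everything else can be placed before J in some valid order, so J can sit as late as position 11 − 5 = 6.

6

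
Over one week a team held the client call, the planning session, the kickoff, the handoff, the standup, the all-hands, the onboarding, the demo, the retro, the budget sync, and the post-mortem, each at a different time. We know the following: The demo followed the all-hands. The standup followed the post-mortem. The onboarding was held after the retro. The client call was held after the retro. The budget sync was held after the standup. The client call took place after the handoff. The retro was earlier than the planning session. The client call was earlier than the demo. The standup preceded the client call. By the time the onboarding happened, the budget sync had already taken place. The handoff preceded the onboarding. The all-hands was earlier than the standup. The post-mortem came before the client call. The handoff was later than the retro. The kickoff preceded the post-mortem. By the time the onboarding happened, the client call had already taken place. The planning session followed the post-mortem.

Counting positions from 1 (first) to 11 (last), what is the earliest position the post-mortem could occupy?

The kickoff must come before the post-mortem — 1 forced predecessor.
Nothing else is forced ahead of the post-mortem, so its earliest slot is position 1 + 1 = 2.

2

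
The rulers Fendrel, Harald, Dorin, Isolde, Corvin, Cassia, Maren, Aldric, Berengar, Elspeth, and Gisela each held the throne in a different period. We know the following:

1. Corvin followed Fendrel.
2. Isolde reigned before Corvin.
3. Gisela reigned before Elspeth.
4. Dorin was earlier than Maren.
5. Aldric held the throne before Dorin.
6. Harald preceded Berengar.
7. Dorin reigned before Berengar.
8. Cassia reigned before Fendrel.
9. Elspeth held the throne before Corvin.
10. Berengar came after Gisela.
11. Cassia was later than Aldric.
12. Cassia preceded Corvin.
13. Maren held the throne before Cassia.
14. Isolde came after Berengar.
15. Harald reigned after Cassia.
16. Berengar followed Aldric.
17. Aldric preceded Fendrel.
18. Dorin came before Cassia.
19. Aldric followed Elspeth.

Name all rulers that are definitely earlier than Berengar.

Directly stated before Berengar: Aldric, Dorin, Gisela, and Harald.
Cassia reaches Berengar via Cassia → Harald → Berengar.
Elspeth reaches Berengar via Elspeth → Aldric → Berengar.
Maren reaches Berengar via Maren → Cassia → Harald → Berengar.
No chain forces Isolde (or any of the others) ahead of Berengar.

Aldric, Cassia, Dorin, Elspeth, Gisela, Harald, Maren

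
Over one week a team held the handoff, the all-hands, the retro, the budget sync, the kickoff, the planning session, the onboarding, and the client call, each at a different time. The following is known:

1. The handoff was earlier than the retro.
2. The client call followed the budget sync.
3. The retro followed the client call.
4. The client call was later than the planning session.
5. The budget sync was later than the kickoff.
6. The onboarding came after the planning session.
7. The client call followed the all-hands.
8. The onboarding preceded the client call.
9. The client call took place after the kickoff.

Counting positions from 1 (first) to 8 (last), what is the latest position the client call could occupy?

7

The client call must come before the retro — 1 meeting forced after it.
Everything else can be placed before the client call in some valid order, so the client call can sit as late as position 8 − 1 = 7.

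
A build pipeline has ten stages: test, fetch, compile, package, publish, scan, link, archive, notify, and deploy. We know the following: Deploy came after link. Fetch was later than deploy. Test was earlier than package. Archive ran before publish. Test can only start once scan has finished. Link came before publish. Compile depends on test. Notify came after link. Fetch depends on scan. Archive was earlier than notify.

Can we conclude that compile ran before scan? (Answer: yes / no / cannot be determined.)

Tracing the constraints gives scan → test → compile, so scan must come before compile.
That means compile cannot be before scan.

no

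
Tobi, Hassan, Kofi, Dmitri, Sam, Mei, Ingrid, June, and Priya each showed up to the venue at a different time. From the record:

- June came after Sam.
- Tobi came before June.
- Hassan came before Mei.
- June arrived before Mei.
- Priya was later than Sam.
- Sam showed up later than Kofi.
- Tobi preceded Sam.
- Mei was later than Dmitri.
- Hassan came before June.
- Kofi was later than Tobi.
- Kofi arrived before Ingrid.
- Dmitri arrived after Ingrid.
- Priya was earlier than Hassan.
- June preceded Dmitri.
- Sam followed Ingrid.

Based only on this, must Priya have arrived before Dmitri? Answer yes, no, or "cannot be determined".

Chain the constraints: Priya → Hassan → June → Dmitri. Each link is directly stated, so Priya comes before Dmitri.

yes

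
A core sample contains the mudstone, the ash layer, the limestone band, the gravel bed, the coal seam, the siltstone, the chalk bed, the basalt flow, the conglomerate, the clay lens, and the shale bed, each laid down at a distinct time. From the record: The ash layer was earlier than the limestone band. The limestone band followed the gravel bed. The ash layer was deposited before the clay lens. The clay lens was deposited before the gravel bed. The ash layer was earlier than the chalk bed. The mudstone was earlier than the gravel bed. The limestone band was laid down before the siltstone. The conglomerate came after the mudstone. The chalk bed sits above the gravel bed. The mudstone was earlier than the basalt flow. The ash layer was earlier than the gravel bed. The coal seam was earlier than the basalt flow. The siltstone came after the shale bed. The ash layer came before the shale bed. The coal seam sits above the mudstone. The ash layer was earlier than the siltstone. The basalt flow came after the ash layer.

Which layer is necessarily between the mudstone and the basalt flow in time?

the coal seam

Tracing the constraints gives the mudstone → the coal seam → the basalt flow, so the coal seam sits after the mudstone and before the basalt flow.
No other layer is forced both after the mudstone and before the basalt flow.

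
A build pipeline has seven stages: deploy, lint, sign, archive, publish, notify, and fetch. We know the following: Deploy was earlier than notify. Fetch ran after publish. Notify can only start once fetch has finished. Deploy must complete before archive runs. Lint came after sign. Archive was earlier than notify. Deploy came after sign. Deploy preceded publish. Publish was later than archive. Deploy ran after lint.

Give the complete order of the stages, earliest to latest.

The constraints fix every adjacent pair, so only one ordering works:
sign → lint → deploy → archive → publish → fetch → notify.

sign, lint, deploy, archive, publish, fetch, notify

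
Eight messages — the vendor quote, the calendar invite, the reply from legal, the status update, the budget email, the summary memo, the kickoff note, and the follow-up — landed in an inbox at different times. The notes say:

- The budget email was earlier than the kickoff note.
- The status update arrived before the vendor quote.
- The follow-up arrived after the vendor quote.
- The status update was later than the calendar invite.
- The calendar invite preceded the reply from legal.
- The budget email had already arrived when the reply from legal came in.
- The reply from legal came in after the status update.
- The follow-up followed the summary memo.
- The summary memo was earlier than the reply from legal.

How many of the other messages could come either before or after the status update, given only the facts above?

3

Forced before the status update: the calendar invite; forced after the status update: the follow-up, the reply from legal, and the vendor quote.
That leaves the budget email, the kickoff note, and the summary memo with no forced order relative to the status update — 3.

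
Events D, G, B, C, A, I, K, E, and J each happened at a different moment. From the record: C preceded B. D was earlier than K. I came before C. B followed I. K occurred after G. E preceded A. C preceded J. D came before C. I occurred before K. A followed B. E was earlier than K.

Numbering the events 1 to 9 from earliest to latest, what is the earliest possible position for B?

C, D, and I must all come before B — 3 forced predecessors.
Nothing else is forced ahead of B, so its earliest slot is position 3 + 1 = 4.

4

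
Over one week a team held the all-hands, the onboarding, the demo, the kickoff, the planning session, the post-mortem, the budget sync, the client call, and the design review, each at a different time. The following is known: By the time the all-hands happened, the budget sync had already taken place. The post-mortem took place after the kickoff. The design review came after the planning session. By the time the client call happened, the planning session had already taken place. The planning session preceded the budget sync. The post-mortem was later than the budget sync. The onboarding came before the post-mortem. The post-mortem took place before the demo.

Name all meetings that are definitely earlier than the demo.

Directly stated before the demo: the post-mortem.
The budget sync reaches the demo via the budget sync → the post-mortem → the demo.
The kickoff reaches the demo via the kickoff → the post-mortem → the demo.
The onboarding reaches the demo via the onboarding → the post-mortem → the demo.
Likewise the planning session reaches the demo by chaining the stated constraints.

the budget sync, the kickoff, the onboarding, the planning session, the post-mortem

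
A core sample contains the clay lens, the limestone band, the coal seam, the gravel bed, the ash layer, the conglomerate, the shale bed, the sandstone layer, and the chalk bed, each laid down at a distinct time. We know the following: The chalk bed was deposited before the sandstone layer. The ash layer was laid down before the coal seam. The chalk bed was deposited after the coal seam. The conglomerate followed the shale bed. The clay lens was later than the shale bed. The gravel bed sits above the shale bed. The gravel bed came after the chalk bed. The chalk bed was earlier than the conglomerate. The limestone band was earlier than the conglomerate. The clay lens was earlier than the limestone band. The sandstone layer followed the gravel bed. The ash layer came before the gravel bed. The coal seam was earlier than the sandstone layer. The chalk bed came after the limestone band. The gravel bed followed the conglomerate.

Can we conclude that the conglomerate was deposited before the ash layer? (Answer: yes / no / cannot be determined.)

Tracing the constraints gives the ash layer → the coal seam → the chalk bed → the conglomerate, so the ash layer must come before the conglomerate.
That means the conglomerate cannot be before the ash layer.

no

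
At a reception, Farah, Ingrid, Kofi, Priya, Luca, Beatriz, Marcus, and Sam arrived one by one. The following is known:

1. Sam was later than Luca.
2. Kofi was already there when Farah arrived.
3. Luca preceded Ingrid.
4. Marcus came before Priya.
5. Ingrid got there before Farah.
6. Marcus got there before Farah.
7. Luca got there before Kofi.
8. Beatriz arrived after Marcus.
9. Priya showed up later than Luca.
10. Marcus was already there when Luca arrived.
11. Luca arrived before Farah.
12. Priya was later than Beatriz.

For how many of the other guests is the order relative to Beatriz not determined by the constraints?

5

Forced before Beatriz: Marcus; forced after Beatriz: Priya.
That leaves Farah, Ingrid, Kofi, Luca, and Sam with no forced order relative to Beatriz — 5.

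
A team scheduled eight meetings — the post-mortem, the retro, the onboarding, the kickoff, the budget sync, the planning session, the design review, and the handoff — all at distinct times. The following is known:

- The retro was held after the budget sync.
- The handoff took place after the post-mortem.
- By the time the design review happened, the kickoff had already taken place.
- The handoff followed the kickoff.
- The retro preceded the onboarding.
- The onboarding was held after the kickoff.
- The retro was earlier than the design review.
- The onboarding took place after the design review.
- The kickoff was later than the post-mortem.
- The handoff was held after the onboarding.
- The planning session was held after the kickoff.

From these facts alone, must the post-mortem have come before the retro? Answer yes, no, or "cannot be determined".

cannot be determined

No chain of stated constraints runs from the post-mortem to the retro, and none runs from the retro to the post-mortem either.
So the relative order of the post-mortem and the retro is not fixed by the given facts.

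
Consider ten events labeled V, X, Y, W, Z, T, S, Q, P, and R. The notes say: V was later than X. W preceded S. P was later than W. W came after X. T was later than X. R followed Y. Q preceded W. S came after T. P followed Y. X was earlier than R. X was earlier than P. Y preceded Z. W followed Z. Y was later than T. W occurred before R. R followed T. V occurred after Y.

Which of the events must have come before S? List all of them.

Directly stated before S: T and W.
Q reaches S via Q → W → S.
X reaches S via X → T → S.
Y reaches S via Y → Z → W → S.
Likewise Z reaches S by chaining the stated constraints.
No chain forces R (or any of the others) ahead of S.

Q, T, W, X, Y, Z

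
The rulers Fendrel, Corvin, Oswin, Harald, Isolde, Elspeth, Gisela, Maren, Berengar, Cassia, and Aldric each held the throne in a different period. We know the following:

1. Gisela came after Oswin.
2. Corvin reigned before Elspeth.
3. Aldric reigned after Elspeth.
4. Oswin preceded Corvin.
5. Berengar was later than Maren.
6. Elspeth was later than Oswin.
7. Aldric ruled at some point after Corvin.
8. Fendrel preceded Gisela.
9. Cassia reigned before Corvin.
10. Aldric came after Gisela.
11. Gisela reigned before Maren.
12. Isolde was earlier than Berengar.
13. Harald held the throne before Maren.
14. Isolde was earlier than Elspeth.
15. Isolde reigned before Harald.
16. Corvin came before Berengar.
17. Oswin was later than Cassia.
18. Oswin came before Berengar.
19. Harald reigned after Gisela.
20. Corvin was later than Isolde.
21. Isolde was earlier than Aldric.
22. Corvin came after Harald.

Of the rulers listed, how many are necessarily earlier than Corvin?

Directly stated before Corvin: Cassia, Harald, Isolde, and Oswin.
Fendrel reaches Corvin via Fendrel → Gisela → Harald → Corvin.
Gisela reaches Corvin via Gisela → Harald → Corvin.
No chain forces Elspeth (or any of the others) ahead of Corvin.
That's Cassia, Fendrel, Gisela, Harald, Isolde, and Oswin — 6 in all.

6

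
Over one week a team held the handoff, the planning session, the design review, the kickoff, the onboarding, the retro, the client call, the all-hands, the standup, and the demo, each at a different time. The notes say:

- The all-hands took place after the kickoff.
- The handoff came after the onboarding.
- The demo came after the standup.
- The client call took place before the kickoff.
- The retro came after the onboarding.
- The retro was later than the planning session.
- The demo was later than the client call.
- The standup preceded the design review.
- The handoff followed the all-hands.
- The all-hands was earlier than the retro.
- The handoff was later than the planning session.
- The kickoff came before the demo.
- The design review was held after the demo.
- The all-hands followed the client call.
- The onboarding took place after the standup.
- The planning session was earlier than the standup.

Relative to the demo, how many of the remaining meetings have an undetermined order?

4

Forced before the demo: the client call, the kickoff, the planning session, and the standup; forced after the demo: the design review.
That leaves the all-hands, the handoff, the onboarding, and the retro with no forced order relative to the demo — 4.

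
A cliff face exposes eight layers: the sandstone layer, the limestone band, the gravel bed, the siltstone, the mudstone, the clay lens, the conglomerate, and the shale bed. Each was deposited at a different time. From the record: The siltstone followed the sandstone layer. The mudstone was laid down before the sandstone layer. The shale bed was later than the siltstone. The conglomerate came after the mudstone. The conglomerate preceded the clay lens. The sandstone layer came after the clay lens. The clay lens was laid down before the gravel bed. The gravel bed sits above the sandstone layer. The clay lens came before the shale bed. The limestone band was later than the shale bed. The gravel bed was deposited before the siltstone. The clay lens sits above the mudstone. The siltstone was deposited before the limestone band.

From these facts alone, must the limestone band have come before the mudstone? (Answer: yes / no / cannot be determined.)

Tracing the constraints gives the mudstone → the sandstone layer → the siltstone → the limestone band, so the mudstone must come before the limestone band.
That means the limestone band cannot be before the mudstone.

no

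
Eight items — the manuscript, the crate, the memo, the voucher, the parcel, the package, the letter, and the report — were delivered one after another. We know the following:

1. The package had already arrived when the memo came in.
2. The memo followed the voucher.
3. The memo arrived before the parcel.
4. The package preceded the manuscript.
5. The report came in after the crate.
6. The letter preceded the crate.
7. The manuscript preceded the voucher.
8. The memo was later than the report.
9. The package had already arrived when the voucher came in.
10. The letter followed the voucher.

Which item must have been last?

the parcel

Every other item has a chain of constraints placing it before the parcel, so the parcel is last.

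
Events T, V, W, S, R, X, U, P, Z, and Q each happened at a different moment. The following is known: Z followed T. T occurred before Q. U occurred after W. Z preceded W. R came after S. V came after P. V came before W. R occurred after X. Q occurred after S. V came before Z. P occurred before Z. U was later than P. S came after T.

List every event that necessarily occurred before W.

Directly stated before W: V and Z.
P reaches W via P → V → W.
T reaches W via T → Z → W.
No chain forces U (or any of the others) ahead of W.

P, T, V, Z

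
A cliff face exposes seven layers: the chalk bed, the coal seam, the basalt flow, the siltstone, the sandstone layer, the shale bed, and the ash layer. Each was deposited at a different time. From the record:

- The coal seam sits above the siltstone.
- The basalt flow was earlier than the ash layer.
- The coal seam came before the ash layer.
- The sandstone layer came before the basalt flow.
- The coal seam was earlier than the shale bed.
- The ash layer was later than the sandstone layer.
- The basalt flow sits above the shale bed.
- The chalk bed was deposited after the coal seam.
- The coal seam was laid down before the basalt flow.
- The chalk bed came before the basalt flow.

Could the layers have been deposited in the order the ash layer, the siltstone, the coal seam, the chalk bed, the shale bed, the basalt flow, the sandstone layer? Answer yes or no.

The constraints require the coal seam before the ash layer, but in the proposed sequence the ash layer appears ahead of the coal seam. That one violation is enough.

no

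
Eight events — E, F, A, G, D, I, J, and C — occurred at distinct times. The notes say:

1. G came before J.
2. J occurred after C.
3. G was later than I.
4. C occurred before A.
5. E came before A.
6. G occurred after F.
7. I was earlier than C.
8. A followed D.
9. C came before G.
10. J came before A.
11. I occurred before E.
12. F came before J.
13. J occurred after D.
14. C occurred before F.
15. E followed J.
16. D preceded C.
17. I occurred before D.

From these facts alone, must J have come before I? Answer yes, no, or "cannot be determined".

Tracing the constraints gives I → D → J, so I must come before J.
That means J cannot be before I.

no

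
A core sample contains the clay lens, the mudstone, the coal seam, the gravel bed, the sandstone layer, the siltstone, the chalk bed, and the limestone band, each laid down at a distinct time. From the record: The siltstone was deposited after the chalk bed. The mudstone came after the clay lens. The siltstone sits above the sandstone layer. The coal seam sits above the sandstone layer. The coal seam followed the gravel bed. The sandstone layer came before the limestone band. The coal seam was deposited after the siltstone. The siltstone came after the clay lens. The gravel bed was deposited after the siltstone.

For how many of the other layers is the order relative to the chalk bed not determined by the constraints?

Forced after the chalk bed: the coal seam, the gravel bed, and the siltstone.
That leaves the clay lens, the limestone band, the mudstone, and the sandstone layer with no forced order relative to the chalk bed — 4.

4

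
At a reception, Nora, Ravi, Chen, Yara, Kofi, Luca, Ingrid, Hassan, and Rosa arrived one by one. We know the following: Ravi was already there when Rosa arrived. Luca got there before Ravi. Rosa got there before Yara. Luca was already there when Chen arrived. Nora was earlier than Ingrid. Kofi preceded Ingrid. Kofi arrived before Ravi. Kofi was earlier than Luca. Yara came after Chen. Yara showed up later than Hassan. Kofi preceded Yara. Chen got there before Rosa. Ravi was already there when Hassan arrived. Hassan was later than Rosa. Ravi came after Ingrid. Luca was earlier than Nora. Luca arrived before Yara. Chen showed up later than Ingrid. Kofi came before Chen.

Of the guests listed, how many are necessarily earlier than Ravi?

4

Directly stated before Ravi: Ingrid, Kofi, and Luca.
Nora reaches Ravi via Nora → Ingrid → Ravi.
No chain forces Chen (or any of the others) ahead of Ravi.
That's Ingrid, Kofi, Luca, and Nora — 4 in all.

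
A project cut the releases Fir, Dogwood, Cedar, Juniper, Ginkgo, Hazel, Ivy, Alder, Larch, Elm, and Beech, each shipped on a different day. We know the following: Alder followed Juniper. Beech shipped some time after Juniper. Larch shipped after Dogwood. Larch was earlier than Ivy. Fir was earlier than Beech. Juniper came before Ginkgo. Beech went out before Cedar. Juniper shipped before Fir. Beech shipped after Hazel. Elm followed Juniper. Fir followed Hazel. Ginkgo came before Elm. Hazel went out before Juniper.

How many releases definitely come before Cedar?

Directly stated before Cedar: Beech.
Fir reaches Cedar via Fir → Beech → Cedar.
Hazel reaches Cedar via Hazel → Beech → Cedar.
Juniper reaches Cedar via Juniper → Beech → Cedar.
No chain forces Alder (or any of the others) ahead of Cedar.
That's Beech, Fir, Hazel, and Juniper — 4 in all.

4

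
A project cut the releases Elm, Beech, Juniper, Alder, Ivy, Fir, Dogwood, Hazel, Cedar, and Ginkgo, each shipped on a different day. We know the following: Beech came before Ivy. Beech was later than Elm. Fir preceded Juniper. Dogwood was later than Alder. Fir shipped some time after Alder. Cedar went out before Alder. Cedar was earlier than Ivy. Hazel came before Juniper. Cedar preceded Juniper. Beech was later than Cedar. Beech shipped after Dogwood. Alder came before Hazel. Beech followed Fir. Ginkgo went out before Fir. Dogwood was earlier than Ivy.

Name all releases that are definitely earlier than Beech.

Alder, Cedar, Dogwood, Elm, Fir, Ginkgo

Directly stated before Beech: Cedar, Dogwood, Elm, and Fir.
Alder reaches Beech via Alder → Fir → Beech.
Ginkgo reaches Beech via Ginkgo → Fir → Beech.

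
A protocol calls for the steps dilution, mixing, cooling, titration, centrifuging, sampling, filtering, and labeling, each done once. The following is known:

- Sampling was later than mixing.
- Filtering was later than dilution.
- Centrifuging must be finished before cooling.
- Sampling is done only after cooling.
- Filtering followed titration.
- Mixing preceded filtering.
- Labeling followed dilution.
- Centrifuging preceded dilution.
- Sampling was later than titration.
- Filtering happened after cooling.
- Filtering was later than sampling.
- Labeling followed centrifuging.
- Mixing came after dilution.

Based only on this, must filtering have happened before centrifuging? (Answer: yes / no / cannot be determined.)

no

Tracing the constraints gives centrifuging → dilution → filtering, so centrifuging must come before filtering.
That means filtering cannot be before centrifuging.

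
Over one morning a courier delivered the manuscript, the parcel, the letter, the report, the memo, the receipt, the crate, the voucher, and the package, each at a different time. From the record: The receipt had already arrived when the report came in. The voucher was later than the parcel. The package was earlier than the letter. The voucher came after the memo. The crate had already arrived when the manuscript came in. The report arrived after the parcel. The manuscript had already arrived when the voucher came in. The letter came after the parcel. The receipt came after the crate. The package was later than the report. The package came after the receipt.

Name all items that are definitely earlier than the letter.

the crate, the package, the parcel, the receipt, the report

Directly stated before the letter: the package and the parcel.
The crate reaches the letter via the crate → the receipt → the package → the letter.
The receipt reaches the letter via the receipt → the package → the letter.
The report reaches the letter via the report → the package → the letter.
No chain forces the memo (or any of the others) ahead of the letter.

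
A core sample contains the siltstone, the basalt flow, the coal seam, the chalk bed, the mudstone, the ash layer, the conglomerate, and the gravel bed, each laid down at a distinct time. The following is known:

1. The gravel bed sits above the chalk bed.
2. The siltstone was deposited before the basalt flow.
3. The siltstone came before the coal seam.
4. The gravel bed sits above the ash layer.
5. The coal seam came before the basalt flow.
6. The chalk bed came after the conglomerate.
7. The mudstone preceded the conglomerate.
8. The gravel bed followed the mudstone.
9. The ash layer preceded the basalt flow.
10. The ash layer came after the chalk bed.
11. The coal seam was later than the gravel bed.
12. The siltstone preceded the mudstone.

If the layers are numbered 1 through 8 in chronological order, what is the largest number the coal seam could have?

The coal seam must come before the basalt flow — 1 layer forced after it.
Everything else can be placed before the coal seam in some valid order, so the coal seam can sit as late as position 8 − 1 = 7.

7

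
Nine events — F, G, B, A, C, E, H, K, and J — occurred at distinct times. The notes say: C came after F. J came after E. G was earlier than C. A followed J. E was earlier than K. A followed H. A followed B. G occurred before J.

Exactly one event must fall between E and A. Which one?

J

Tracing the constraints gives E → J → A, so J sits after E and before A.
No other event is forced both after E and before A.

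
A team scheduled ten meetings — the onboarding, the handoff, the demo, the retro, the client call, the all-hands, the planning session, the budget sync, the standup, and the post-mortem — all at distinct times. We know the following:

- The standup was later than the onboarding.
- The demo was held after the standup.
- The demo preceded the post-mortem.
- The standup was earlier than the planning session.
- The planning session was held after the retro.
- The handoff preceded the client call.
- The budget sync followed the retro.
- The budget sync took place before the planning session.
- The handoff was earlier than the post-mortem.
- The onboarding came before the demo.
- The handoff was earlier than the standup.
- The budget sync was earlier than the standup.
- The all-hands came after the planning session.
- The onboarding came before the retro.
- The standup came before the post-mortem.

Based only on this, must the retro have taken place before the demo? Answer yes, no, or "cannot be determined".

yes

Chain the constraints: the retro → the budget sync → the standup → the demo. Each link is directly stated, so the retro comes before the demo.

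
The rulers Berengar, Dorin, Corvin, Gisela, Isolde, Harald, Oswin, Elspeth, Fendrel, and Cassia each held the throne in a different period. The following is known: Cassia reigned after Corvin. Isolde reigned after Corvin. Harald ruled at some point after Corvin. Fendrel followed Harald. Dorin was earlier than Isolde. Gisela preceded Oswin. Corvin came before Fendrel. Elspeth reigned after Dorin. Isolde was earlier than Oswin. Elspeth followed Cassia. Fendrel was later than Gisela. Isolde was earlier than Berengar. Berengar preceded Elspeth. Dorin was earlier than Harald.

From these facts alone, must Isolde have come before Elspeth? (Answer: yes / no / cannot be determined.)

Chain the constraints: Isolde → Berengar → Elspeth. Each link is directly stated, so Isolde comes before Elspeth.

yes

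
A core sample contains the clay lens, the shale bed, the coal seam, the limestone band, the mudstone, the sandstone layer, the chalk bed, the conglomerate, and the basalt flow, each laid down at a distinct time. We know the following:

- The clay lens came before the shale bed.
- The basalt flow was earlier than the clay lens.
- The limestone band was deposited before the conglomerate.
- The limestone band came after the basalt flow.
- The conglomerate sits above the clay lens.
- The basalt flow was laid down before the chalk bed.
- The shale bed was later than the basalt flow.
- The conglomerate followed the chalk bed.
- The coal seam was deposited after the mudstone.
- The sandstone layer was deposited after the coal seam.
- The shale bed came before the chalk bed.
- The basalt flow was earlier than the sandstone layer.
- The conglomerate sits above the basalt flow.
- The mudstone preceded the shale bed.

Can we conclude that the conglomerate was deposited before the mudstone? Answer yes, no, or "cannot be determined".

no

Tracing the constraints gives the mudstone → the shale bed → the chalk bed → the conglomerate, so the mudstone must come before the conglomerate.
That means the conglomerate cannot be before the mudstone.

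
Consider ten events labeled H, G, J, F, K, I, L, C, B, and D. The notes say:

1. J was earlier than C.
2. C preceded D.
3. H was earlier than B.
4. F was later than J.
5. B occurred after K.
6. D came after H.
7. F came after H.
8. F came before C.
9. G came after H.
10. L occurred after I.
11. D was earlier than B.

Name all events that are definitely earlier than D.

C, F, H, J

Directly stated before D: C and H.
F reaches D via F → C → D.
J reaches D via J → C → D.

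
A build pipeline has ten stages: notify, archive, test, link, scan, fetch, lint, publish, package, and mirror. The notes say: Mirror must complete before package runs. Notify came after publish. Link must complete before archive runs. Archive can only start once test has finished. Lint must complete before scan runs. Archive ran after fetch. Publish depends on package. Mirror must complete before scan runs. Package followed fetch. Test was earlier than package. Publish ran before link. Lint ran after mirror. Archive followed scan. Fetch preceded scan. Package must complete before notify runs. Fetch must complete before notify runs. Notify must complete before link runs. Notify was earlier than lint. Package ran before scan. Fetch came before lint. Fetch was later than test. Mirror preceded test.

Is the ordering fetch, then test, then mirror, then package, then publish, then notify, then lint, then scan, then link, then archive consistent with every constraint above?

no

The constraints require mirror before test, but in the proposed sequence test appears ahead of mirror. That one violation is enough.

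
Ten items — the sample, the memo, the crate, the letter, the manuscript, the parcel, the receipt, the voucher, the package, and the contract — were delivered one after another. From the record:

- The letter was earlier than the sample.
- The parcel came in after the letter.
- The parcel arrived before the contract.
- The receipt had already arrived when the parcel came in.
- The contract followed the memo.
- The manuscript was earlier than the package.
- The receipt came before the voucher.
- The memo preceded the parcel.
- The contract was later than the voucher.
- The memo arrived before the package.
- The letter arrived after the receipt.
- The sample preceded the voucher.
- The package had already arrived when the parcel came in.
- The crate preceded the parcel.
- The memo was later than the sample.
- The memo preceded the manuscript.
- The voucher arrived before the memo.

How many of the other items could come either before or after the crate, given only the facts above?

Forced after the crate: the contract and the parcel.
That leaves the letter, the manuscript, the memo, the package, the receipt, the sample, and the voucher with no forced order relative to the crate — 7.

7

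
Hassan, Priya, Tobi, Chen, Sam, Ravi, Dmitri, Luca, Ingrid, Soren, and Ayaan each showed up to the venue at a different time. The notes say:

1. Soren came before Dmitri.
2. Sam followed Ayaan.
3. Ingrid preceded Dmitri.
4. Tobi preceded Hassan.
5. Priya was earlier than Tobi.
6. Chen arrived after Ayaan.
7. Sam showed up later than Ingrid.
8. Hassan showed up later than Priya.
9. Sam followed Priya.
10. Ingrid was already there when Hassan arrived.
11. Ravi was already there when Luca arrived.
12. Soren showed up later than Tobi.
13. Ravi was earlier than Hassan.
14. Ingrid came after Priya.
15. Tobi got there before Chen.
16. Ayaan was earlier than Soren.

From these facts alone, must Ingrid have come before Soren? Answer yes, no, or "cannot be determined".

No chain of stated constraints runs from Ingrid to Soren, and none runs from Soren to Ingrid either.
So the relative order of Ingrid and Soren is not fixed by the given facts.

cannot be determined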